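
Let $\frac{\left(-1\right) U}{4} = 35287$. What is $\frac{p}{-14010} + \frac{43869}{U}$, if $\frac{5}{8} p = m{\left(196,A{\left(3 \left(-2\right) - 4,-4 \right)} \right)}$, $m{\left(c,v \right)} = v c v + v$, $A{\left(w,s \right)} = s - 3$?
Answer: $- \frac{331185769}{235414700} \approx -1.4068$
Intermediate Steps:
$U = -141148$ ($U = \left(-4\right) 35287 = -141148$)
$A{\left(w,s \right)} = -3 + s$
$m{\left(c,v \right)} = v + c v^{2}$ ($m{\left(c,v \right)} = c v v + v = c v^{2} + v = v + c v^{2}$)
$p = \frac{76776}{5}$ ($p = \frac{8 \left(-3 - 4\right) \left(1 + 196 \left(-3 - 4\right)\right)}{5} = \frac{8 \left(- 7 \left(1 + 196 \left(-7\right)\right)\right)}{5} = \frac{8 \left(- 7 \left(1 - 1372\right)\right)}{5} = \frac{8 \left(\left(-7\right) \left(-1371\right)\right)}{5} = \frac{8}{5} \cdot 9597 = \frac{76776}{5} \approx 15355.0$)
$\frac{p}{-14010} + \frac{43869}{U} = \frac{76776}{5 \left(-14010\right)} + \frac{43869}{-141148} = \frac{76776}{5} \left(- \frac{1}{14010}\right) + 43869 \left(- \frac{1}{141148}\right) = - \frac{12796}{11675} - \frac{6267}{20164} = - \frac{331185769}{235414700}$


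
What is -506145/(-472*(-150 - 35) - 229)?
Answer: -506145/87091 ≈ -5.8117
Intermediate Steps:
-506145/(-472*(-150 - 35) - 229) = -506145/(-472*(-185) - 229) = -506145/(87320 - 229) = -506145/87091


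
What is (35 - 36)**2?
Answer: 1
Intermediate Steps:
(35 - 36)**2 = (-1)**2 = 1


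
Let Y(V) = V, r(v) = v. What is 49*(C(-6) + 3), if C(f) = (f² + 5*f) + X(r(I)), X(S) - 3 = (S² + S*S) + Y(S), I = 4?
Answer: 2352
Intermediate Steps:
X(S) = 3 + S + 2*S² (X(S) = 3 + ((S² + S*S) + S) = 3 + ((S² + S²) + S) = 3 + (2*S² + S) = 3 + (S + 2*S²) = 3 + S + 2*S²)
C(f) = 39 + f² + 5*f (C(f) = (f² + 5*f) + (3 + 4 + 2*4²) = (f² + 5*f) + (3 + 4 + 2*16) = (f² + 5*f) + (3 + 4 + 32) = (f² + 5*f) + 39 = 39 + f² + 5*f)
49*(C(-6) + 3) = 49*((39 + (-6)² + 5*(-6)) + 3) = 49*((39 + 36 - 30) + 3) = 49*(45 + 3) = 49*48 = 2352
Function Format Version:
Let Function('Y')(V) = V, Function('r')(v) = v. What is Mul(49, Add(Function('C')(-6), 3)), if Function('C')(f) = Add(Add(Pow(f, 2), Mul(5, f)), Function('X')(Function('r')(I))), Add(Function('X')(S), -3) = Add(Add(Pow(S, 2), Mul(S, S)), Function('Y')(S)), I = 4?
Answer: 2352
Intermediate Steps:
Function('X')(S) = Add(3, S, Mul(2, Pow(S, 2))) (Function('X')(S) = Add(3, Add(Add(Pow(S, 2), Mul(S, S)), S)) = Add(3, Add(Add(Pow(S, 2), Pow(S, 2)), S)) = Add(3, Add(Mul(2, Pow(S, 2)), S)) = Add(3, Add(S, Mul(2, Pow(S, 2)))) = Add(3, S, Mul(2, Pow(S, 2))))
Function('C')(f) = Add(39, Pow(f, 2), Mul(5, f)) (Function('C')(f) = Add(Add(Pow(f, 2), Mul(5, f)), Add(3, 4, Mul(2, Pow(4, 2)))) = Add(Add(Pow(f, 2), Mul(5, f)), Add(3, 4, Mul(2, 16))) = Add(Add(Pow(f, 2), Mul(5, f)), Add(3, 4, 32)) = Add(Add(Pow(f, 2), Mul(5, f)), 39) = Add(39, Pow(f, 2), Mul(5, f)))
Mul(49, Add(Function('C')(-6), 3)) = Mul(49, Add(Add(39, Pow(-6, 2), Mul(5, -6)), 3)) = Mul(49, Add(Add(39, 36, -30), 3)) = Mul(49, Add(45, 3)) = Mul(49, 48) = 2352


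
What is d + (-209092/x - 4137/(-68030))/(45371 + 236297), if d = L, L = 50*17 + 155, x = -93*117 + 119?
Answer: 103625601564811777/103110044209240 ≈ 1005.0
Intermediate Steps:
x = -10762 (x = -10881 + 119 = -10762)
L = 1005 (L = 850 + 155 = 1005)
d = 1005
d + (-209092/x - 4137/(-68030))/(45371 + 236297) = 1005 + (-209092/(-10762) - 4137/(-68030))/(45371 + 236297) = 1005 + (-209092*(-1/10762) - 4137*(-1/68030))/281668 = 1005 + (104546/5381 + 4137/68030)*(1/281668) = 1005 + (7134525577/366069430)*(1/281668) = 1005 + 7134525577/103110044209240 = 103625601564811777/103110044209240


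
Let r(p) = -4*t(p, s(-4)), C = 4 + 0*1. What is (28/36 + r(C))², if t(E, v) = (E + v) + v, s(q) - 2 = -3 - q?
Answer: 124609/81 ≈ 1538.4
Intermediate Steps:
s(q) = -1 - q (s(q) = 2 + (-3 - q) = -1 - q)
C = 4 (C = 4 + 0 = 4)
t(E, v) = E + 2*v
r(p) = -24 - 4*p (r(p) = -4*(p + 2*(-1 - 1*(-4))) = -4*(p + 2*(-1 + 4)) = -4*(p + 2*3) = -4*(p + 6) = -4*(6 + p) = -24 - 4*p)
(28/36 + r(C))² = (28/36 + (-24 - 4*4))² = (28*(1/36) + (-24 - 16))² = (7/9 - 40)² = (-353/9)² = 124609/81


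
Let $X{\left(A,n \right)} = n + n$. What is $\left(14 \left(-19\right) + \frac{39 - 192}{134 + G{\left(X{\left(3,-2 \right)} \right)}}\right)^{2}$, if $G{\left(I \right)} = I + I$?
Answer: $\frac{13995081}{196} \approx 71404.0$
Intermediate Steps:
$X{\left(A,n \right)} = 2 n$
$G{\left(I \right)} = 2 I$
$\left(14 \left(-19\right) + \frac{39 - 192}{134 + G{\left(X{\left(3,-2 \right)} \right)}}\right)^{2} = \left(14 \left(-19\right) + \frac{39 - 192}{134 + 2 \cdot 2 \left(-2\right)}\right)^{2} = \left(-266 - \frac{153}{134 + 2 \left(-4\right)}\right)^{2} = \left(-266 - \frac{153}{134 - 8}\right)^{2} = \left(-266 - \frac{153}{126}\right)^{2} = \left(-266 - \frac{17}{14}\right)^{2} = \left(- \frac{3741}{14}\right)^{2} = \frac{13995081}{196}$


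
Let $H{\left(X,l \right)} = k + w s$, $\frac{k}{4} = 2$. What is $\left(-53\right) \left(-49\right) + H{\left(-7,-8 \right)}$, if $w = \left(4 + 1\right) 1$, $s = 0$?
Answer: $2605$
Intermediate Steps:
$k = 8$ ($k = 4 \cdot 2 = 8$)
$w = 5$ ($w = 5 \cdot 1 = 5$)
$H{\left(X,l \right)} = 8$ ($H{\left(X,l \right)} = 8 + 5 \cdot 0 = 8 + 0 = 8$)
$\left(-53\right) \left(-49\right) + H{\left(-7,-8 \right)} = \left(-53\right) \left(-49\right) + 8 = 2597 + 8 = 2605$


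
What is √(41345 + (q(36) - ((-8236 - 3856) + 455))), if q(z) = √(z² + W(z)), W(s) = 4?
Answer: √(52982 + 10*√13) ≈ 230.26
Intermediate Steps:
q(z) = √(4 + z²) (q(z) = √(z² + 4) = √(4 + z²))
√(41345 + (q(36) - ((-8236 - 3856) + 455))) = √(41345 + (√(4 + 36²) - ((-8236 - 3856) + 455))) = √(41345 + (√(4 + 1296) - (-12092 + 455))) = √(41345 + (√1300 - 1*(-11637))) = √(41345 + (10*√13 + 11637)) = √(41345 + (11637 + 10*√13)) = √(52982 + 10*√13)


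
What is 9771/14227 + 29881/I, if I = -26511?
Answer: -166078006/377171997 ≈ -0.44032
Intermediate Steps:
9771/14227 + 29881/I = 9771/14227 + 29881/(-26511) = 9771*(1/14227) + 29881*(-1/26511) = 9771/14227 - 29881/26511 = -166078006/377171997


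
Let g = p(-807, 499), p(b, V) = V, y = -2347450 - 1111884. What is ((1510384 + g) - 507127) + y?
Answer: -2455578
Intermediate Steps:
y = -3459334
g = 499
((1510384 + g) - 507127) + y = ((1510384 + 499) - 507127) - 3459334 = (1510883 - 507127) - 3459334 = 1003756 - 3459334 = -2455578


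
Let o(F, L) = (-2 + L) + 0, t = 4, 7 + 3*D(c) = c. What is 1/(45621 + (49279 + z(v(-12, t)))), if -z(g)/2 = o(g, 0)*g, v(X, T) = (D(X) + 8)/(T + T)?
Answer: 6/569405 ≈ 1.0537e-5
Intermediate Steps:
D(c) = -7/3 + c/3
o(F, L) = -2 + L
v(X, T) = (17/3 + X/3)/(2*T) (v(X, T) = ((-7/3 + X/3) + 8)/(T + T) = (17/3 + X/3)/((2*T)) = (17/3 + X/3)*(1/(2*T)) = (17/3 + X/3)/(2*T))
z(g) = 4*g (z(g) = -2*(-2 + 0)*g = -(-4)*g = 4*g)
1/(45621 + (49279 + z(v(-12, t)))) = 1/(45621 + (49279 + 4*((⅙)*(17 - 12)/4))) = 1/(45621 + (49279 + 4*((⅙)*(¼)*5))) = 1/(45621 + (49279 + 4*(5/24))) = 1/(45621 + (49279 + ⅚)) = 1/(45621 + 295679/6) = 1/(569405/6) = 6/569405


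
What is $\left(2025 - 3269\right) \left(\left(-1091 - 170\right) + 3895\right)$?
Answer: $-3276696$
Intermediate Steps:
$\left(2025 - 3269\right) \left(\left(-1091 - 170\right) + 3895\right) = - 1244 \left(-1261 + 3895\right) = \left(-1244\right) 2634 = -3276696$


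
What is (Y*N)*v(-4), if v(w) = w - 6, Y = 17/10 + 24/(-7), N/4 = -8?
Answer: -3872/7 ≈ -553.14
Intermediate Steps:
N = -32 (N = 4*(-8) = -32)
Y = -121/70 (Y = 17*(1/10) + 24*(-1/7) = 17/10 - 24/7 = -121/70 ≈ -1.7286)
v(w) = -6 + w
(Y*N)*v(-4) = (-121/70*(-32))*(-6 - 4) = (1936/35)*(-10) = -3872/7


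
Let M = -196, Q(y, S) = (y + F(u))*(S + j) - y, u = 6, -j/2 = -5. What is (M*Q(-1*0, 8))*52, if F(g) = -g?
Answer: 1100736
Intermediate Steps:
j = 10 (j = -2*(-5) = 10)
Q(y, S) = -y + (-6 + y)*(10 + S) (Q(y, S) = (y - 1*6)*(S + 10) - y = (y - 6)*(10 + S) - y = (-6 + y)*(10 + S) - y = -y + (-6 + y)*(10 + S))
(M*Q(-1*0, 8))*52 = -196*(-60 - 6*8 + 9*(-1*0) + 8*(-1*0))*52 = -196*(-60 - 48 + 9*0 + 8*0)*52 = -196*(-60 - 48 + 0 + 0)*52 = -196*(-108)*52 = 21168*52 = 1100736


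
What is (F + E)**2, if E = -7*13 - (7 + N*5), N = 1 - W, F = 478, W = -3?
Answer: 129600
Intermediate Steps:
N = 4 (N = 1 - 1*(-3) = 1 + 3 = 4)
E = -118 (E = -7*13 - (7 + 4*5) = -91 - (7 + 20) = -91 - 1*27 = -91 - 27 = -118)
(F + E)**2 = (478 - 118)**2 = 360**2 = 129600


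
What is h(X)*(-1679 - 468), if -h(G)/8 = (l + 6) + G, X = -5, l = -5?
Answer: -68704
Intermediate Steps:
h(G) = -8 - 8*G (h(G) = -8*((-5 + 6) + G) = -8*(1 + G) = -8 - 8*G)
h(X)*(-1679 - 468) = (-8 - 8*(-5))*(-1679 - 468) = (-8 + 40)*(-2147) = 32*(-2147) = -68704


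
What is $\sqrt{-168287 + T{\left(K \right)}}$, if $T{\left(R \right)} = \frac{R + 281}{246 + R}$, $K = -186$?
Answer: $\frac{5 i \sqrt{242331}}{6} \approx 410.23 i$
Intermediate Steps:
$T{\left(R \right)} = \frac{281 + R}{246 + R}$
$\sqrt{-168287 + T{\left(K \right)}} = \sqrt{-168287 + \frac{281 - 186}{246 - 186}} = \sqrt{-168287 + \frac{1}{60} \cdot 95} = \sqrt{-168287 + \frac{19}{12}} = \sqrt{- \frac{2019425}{12}} = \frac{5 i \sqrt{242331}}{6}$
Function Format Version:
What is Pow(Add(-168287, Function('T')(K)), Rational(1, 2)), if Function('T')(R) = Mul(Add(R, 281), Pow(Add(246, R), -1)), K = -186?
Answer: Mul(Rational(5, 6), I, Pow(242331, Rational(1, 2))) ≈ Mul(410.23, I)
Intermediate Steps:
Function('T')(R) = Mul(Pow(Add(246, R), -1), Add(281, R)) (Function('T')(R) = Mul(Add(281, R), Pow(Add(246, R), -1)) = Mul(Pow(Add(246, R), -1), Add(281, R)))
Pow(Add(-168287, Function('T')(K)), Rational(1, 2)) = Pow(Add(-168287, Mul(Pow(Add(246, -186), -1), Add(281, -186))), Rational(1, 2)) = Pow(Add(-168287, Mul(Pow(60, -1), 95)), Rational(1, 2)) = Pow(Add(-168287, Mul(Rational(1, 60), 95)), Rational(1, 2)) = Pow(Add(-168287, Rational(19, 12)), Rational(1, 2)) = Pow(Rational(-2019425, 12), Rational(1, 2)) = Mul(Rational(5, 6), I, Pow(242331, Rational(1, 2)))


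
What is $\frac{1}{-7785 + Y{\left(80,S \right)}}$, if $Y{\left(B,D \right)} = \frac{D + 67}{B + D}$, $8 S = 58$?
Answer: $- \frac{349}{2716668} \approx -0.00012847$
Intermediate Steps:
$S = \frac{29}{4}$ ($S = \frac{1}{8} \cdot 58 = \frac{29}{4} \approx 7.25$)
$Y{\left(B,D \right)} = \frac{67 + D}{B + D}$
$\frac{1}{-7785 + Y{\left(80,S \right)}} = \frac{1}{-7785 + \frac{67 + \frac{29}{4}}{80 + \frac{29}{4}}} = \frac{1}{-7785 + \frac{1}{\frac{349}{4}} \cdot \frac{297}{4}} = \frac{1}{-7785 + \frac{4}{349} \cdot \frac{297}{4}} = \frac{1}{-7785 + \frac{297}{349}} = \frac{1}{- \frac{2716668}{349}} = - \frac{349}{2716668}$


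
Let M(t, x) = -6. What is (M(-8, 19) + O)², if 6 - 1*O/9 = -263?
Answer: 5832225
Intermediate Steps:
O = 2421 (O = 54 - 9*(-263) = 54 + 2367 = 2421)
(M(-8, 19) + O)² = (-6 + 2421)² = 2415² = 5832225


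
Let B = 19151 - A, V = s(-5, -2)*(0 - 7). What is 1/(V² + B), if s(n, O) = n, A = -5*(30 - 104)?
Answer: 1/20006 ≈ 4.9985e-5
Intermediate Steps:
A = 370 (A = -5*(-74) = 370)
V = 35 (V = -5*(0 - 7) = -5*(-7) = 35)
B = 18781 (B = 19151 - 1*370 = 19151 - 370 = 18781)
1/(V² + B) = 1/(35² + 18781) = 1/(1225 + 18781) = 1/20006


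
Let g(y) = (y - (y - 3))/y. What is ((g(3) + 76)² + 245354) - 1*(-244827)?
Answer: 496110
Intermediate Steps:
g(y) = 3/y (g(y) = (y - (-3 + y))/y = (y + (3 - y))/y = 3/y)
((g(3) + 76)² + 245354) - 1*(-244827) = ((3/3 + 76)² + 245354) - 1*(-244827) = ((3*(⅓) + 76)² + 245354) + 244827 = ((1 + 76)² + 245354) + 244827 = (77² + 245354) + 244827 = (5929 + 245354) + 244827 = 251283 + 244827 = 496110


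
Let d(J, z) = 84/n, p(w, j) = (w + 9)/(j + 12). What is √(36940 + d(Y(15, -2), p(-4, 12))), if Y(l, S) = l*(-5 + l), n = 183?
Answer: 2*√34363862/61 ≈ 192.20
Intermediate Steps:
p(w, j) = (9 + w)/(12 + j)
d(J, z) = 28/61 (d(J, z) = 84/183 = 84*(1/183) = 28/61)
√(36940 + d(Y(15, -2), p(-4, 12))) = √(36940 + 28/61) = √(2253368/61) = 2*√34363862/61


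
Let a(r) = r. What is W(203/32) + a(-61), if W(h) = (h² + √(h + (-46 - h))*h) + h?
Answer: -14759/1024 + 203*I*√46/32 ≈ -14.413 + 43.025*I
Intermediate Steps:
W(h) = h + h² + I*h*√46 (W(h) = (h² + √(-46)*h) + h = (h² + (I*√46)*h) + h = (h² + I*h*√46) + h = h + h² + I*h*√46)
W(203/32) + a(-61) = (203/32)*(1 + 203/32 + I*√46) - 61 = (203*(1/32))*(1 + 203*(1/32) + I*√46) - 61 = 203*(1 + 203/32 + I*√46)/32 - 61 = 203*(235/32 + I*√46)/32 - 61 = (47705/1024 + 203*I*√46/32) - 61 = -14759/1024 + 203*I*√46/32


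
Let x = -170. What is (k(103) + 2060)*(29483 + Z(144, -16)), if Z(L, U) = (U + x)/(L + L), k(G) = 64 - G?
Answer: 2860024213/48 ≈ 5.9584e+7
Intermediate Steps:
Z(L, U) = (-170 + U)/(2*L) (Z(L, U) = (U - 170)/(L + L) = (-170 + U)/((2*L)) = (-170 + U)*(1/(2*L)) = (-170 + U)/(2*L))
(k(103) + 2060)*(29483 + Z(144, -16)) = ((64 - 1*103) + 2060)*(29483 + (½)*(-170 - 16)/144) = ((64 - 103) + 2060)*(29483 + (½)*(1/144)*(-186)) = (-39 + 2060)*(29483 - 31/48) = 2021*(1415153/48) = 2860024213/48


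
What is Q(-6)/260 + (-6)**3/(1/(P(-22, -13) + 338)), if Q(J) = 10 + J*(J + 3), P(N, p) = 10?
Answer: -4885913/65 ≈ -75168.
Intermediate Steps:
Q(J) = 10 + J*(3 + J)
Q(-6)/260 + (-6)**3/(1/(P(-22, -13) + 338)) = (10 + (-6)**2 + 3*(-6))/260 + (-6)**3/(1/(10 + 338)) = (10 + 36 - 18)*(1/260) - 216/(1/348) = 28*(1/260) - 216/1/348 = 7/65 - 216*348 = 7/65 - 75168 = -4885913/65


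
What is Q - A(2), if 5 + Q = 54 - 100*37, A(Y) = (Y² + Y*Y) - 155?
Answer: -3504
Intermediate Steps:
A(Y) = -155 + 2*Y² (A(Y) = (Y² + Y²) - 155 = 2*Y² - 155 = -155 + 2*Y²)
Q = -3651 (Q = -5 + (54 - 100*37) = -5 + (54 - 3700) = -5 - 3646 = -3651)
Q - A(2) = -3651 - (-155 + 2*2²) = -3651 - (-155 + 2*4) = -3651 - (-155 + 8) = -3651 - 1*(-147) = -3651 + 147 = -3504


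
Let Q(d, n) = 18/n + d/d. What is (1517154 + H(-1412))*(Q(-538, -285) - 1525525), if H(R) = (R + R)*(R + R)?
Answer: -275128981786836/19 ≈ -1.4480e+13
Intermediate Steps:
H(R) = 4*R² (H(R) = (2*R)*(2*R) = 4*R²)
Q(d, n) = 1 + 18/n (Q(d, n) = 18/n + 1 = 1 + 18/n)
(1517154 + H(-1412))*(Q(-538, -285) - 1525525) = (1517154 + 4*(-1412)²)*((18 - 285)/(-285) - 1525525) = (1517154 + 4*1993744)*(-1/285*(-267) - 1525525) = (1517154 + 7974976)*(89/95 - 1525525) = 9492130*(-144924786/95) = -275128981786836/19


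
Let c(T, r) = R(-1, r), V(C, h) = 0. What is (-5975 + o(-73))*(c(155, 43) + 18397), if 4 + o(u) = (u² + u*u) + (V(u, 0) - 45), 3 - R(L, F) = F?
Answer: 85066338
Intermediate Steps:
R(L, F) = 3 - F
o(u) = -49 + 2*u² (o(u) = -4 + ((u² + u*u) + (0 - 45)) = -4 + ((u² + u²) - 45) = -4 + (2*u² - 45) = -4 + (-45 + 2*u²) = -49 + 2*u²)
c(T, r) = 3 - r
(-5975 + o(-73))*(c(155, 43) + 18397) = (-5975 + (-49 + 2*(-73)²))*((3 - 1*43) + 18397) = (-5975 + (-49 + 2*5329))*((3 - 43) + 18397) = (-5975 + (-49 + 10658))*(-40 + 18397) = (-5975 + 10609)*18357 = 4634*18357 = 85066338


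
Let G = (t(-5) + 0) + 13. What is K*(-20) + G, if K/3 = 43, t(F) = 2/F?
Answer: -12837/5 ≈ -2567.4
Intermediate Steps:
K = 129 (K = 3*43 = 129)
G = 63/5 (G = (2/(-5) + 0) + 13 = (2*(-⅕) + 0) + 13 = (-⅖ + 0) + 13 = -⅖ + 13 = 63/5 ≈ 12.600)
K*(-20) + G = 129*(-20) + 63/5 = -2580 + 63/5 = -12837/5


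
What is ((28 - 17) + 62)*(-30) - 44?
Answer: -2234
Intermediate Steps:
((28 - 17) + 62)*(-30) - 44 = (11 + 62)*(-30) - 44 = 73*(-30) - 44 = -2190 - 44 = -2234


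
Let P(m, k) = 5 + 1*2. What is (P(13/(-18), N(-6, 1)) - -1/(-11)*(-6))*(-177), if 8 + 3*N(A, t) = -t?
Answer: -14691/11 ≈ -1335.5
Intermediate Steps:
N(A, t) = -8/3 - t/3 (N(A, t) = -8/3 + (-t)/3 = -8/3 - t/3)
P(m, k) = 7 (P(m, k) = 5 + 2 = 7)
(P(13/(-18), N(-6, 1)) - -1/(-11)*(-6))*(-177) = (7 - -1/(-11)*(-6))*(-177) = (7 - (-1/11*(-1))*(-6))*(-177) = (7 - (-6)/11)*(-177) = (7 - 1*(-6/11))*(-177) = (7 + 6/11)*(-177) = (83/11)*(-177) = -14691/11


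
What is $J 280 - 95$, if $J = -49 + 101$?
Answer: $14465$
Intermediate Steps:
$J = 52$
$J 280 - 95 = 52 \cdot 280 - 95 = 14560 - 95 = 14465$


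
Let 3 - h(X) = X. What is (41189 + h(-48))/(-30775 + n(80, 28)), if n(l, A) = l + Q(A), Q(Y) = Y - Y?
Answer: -8248/6139 ≈ -1.3435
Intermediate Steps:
Q(Y) = 0
n(l, A) = l (n(l, A) = l + 0 = l)
h(X) = 3 - X
(41189 + h(-48))/(-30775 + n(80, 28)) = (41189 + (3 - 1*(-48)))/(-30775 + 80) = (41189 + (3 + 48))/(-30695) = (41189 + 51)*(-1/30695) = 41240*(-1/30695) = -8248/6139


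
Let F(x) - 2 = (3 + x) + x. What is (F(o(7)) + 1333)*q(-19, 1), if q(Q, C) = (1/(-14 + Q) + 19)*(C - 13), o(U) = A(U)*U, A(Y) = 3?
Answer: -3455520/11 ≈ -3.1414e+5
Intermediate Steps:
o(U) = 3*U
F(x) = 5 + 2*x (F(x) = 2 + ((3 + x) + x) = 2 + (3 + 2*x) = 5 + 2*x)
q(Q, C) = (-13 + C)*(19 + 1/(-14 + Q)) (q(Q, C) = (19 + 1/(-14 + Q))*(-13 + C) = (-13 + C)*(19 + 1/(-14 + Q)))
(F(o(7)) + 1333)*q(-19, 1) = ((5 + 2*(3*7)) + 1333)*((3445 - 265*1 - 247*(-19) + 19*1*(-19))/(-14 - 19)) = ((5 + 2*21) + 1333)*((3445 - 265 + 4693 - 361)/(-33)) = ((5 + 42) + 1333)*(-1/33*7512) = (47 + 1333)*(-2504/11) = 1380*(-2504/11) = -3455520/11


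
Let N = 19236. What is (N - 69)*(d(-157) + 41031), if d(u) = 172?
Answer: 789737901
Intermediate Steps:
(N - 69)*(d(-157) + 41031) = (19236 - 69)*(172 + 41031) = 19167*41203 = 789737901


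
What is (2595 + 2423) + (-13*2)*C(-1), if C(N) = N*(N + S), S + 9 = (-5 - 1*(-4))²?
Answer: 4784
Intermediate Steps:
S = -8 (S = -9 + (-5 - 1*(-4))² = -9 + (-5 + 4)² = -9 + (-1)² = -9 + 1 = -8)
C(N) = N*(-8 + N) (C(N) = N*(N - 8) = N*(-8 + N))
(2595 + 2423) + (-13*2)*C(-1) = (2595 + 2423) + (-13*2)*(-(-8 - 1)) = 5018 - (-26)*(-9) = 5018 - 26*9 = 5018 - 234 = 4784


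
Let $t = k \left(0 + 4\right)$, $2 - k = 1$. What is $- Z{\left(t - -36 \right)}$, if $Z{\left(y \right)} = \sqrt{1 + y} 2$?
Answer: $- 2 \sqrt{41} \approx -12.806$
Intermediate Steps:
$k = 1$ ($k = 2 - 1 = 1$)
$t = 4$ ($t = 1 \left(0 + 4\right) = 1 \cdot 4 = 4$)
$Z{\left(y \right)} = 2 \sqrt{1 + y}$
$- Z{\left(t - -36 \right)} = - 2 \sqrt{1 + \left(4 - -36\right)} = - 2 \sqrt{1 + \left(4 + 36\right)} = - 2 \sqrt{1 + 40} = - 2 \sqrt{41}$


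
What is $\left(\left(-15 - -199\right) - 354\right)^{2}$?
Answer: $28900$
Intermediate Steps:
$\left(\left(-15 - -199\right) - 354\right)^{2} = \left(\left(-15 + 199\right) - 354\right)^{2} = \left(184 - 354\right)^{2} = \left(-170\right)^{2} = 28900$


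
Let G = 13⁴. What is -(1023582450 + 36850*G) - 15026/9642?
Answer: -10008662608813/4821 ≈ -2.0761e+9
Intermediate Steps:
G = 28561
-(1023582450 + 36850*G) - 15026/9642 = -36850/(1/(28561 + 27777)) - 15026/9642 = -36850/(1/56338) - 15026*1/9642 = -36850/1/56338 - 7513/4821 = -36850*56338 - 7513/4821 = -2076055300 - 7513/4821 = -10008662608813/4821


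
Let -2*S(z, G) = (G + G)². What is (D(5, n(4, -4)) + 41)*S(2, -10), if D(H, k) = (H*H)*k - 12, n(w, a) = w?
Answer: -25800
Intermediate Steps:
D(H, k) = -12 + k*H² (D(H, k) = H²*k - 12 = k*H² - 12 = -12 + k*H²)
S(z, G) = -2*G² (S(z, G) = -(G + G)²/2 = -4*G²/2 = -2*G²)
(D(5, n(4, -4)) + 41)*S(2, -10) = ((-12 + 4*5²) + 41)*(-2*(-10)²) = ((-12 + 4*25) + 41)*(-2*100) = ((-12 + 100) + 41)*(-200) = (88 + 41)*(-200) = 129*(-200) = -25800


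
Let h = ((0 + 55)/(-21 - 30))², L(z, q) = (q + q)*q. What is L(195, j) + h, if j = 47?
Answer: 11494243/2601 ≈ 4419.2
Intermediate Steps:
L(z, q) = 2*q² (L(z, q) = (2*q)*q = 2*q²)
h = 3025/2601 (h = (55/(-51))² = (55*(-1/51))² = (-55/51)² = 3025/2601 ≈ 1.1630)
L(195, j) + h = 2*47² + 3025/2601 = 2*2209 + 3025/2601 = 4418 + 3025/2601 = 11494243/2601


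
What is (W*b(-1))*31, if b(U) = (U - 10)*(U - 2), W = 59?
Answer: 60357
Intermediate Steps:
b(U) = (-10 + U)*(-2 + U)
(W*b(-1))*31 = (59*(20 + (-1)² - 12*(-1)))*31 = (59*(20 + 1 + 12))*31 = (59*33)*31 = 1947*31 = 60357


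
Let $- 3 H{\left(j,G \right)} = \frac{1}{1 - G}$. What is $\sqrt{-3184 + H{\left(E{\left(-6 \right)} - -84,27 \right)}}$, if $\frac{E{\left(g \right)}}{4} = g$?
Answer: $\frac{i \sqrt{19371378}}{78} \approx 56.427 i$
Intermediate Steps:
$E{\left(g \right)} = 4 g$
$H{\left(j,G \right)} = - \frac{1}{3 \left(1 - G\right)}$
$\sqrt{-3184 + H{\left(E{\left(-6 \right)} - -84,27 \right)}} = \sqrt{-3184 + \frac{1}{3 \left(-1 + 27\right)}} = \sqrt{-3184 + \frac{1}{3 \cdot 26}} = \sqrt{-3184 + \frac{1}{3} \cdot \frac{1}{26}} = \sqrt{-3184 + \frac{1}{78}} = \sqrt{- \frac{248351}{78}} = \frac{i \sqrt{19371378}}{78}$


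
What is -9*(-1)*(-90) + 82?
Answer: -728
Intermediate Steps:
-9*(-1)*(-90) + 82 = 9*(-90) + 82 = -810 + 82 = -728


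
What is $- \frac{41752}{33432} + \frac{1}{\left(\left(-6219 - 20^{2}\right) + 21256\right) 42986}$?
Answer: $- \frac{52122573933}{41736010106} \approx -1.2489$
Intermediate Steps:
$- \frac{41752}{33432} + \frac{1}{\left(\left(-6219 - 20^{2}\right) + 21256\right) 42986} = \left(-41752\right) \frac{1}{33432} + \frac{1}{\left(-6219 - 400\right) + 21256} \cdot \frac{1}{42986} = - \frac{5219}{4179} + \frac{1}{\left(-6219 - 400\right) + 21256} \cdot \frac{1}{42986} = - \frac{5219}{4179} + \frac{1}{-6619 + 21256} \cdot \frac{1}{42986} = - \frac{5219}{4179} + \frac{1}{14637} \cdot \frac{1}{42986} = - \frac{5219}{4179} + \frac{1}{629186082} = - \frac{52122573933}{41736010106}$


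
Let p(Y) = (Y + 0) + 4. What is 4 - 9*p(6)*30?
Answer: -2696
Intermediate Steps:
p(Y) = 4 + Y (p(Y) = Y + 4 = 4 + Y)
4 - 9*p(6)*30 = 4 - 9*(4 + 6)*30 = 4 - 9*10*30 = 4 - 90*30 = 4 - 2700 = -2696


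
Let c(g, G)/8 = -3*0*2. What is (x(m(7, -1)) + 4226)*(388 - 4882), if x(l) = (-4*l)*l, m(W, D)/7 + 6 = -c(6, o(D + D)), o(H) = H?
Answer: 12718020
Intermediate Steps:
c(g, G) = 0 (c(g, G) = 8*(-3*0*2) = 8*(0*2) = 8*0 = 0)
m(W, D) = -42 (m(W, D) = -42 + 7*(-1*0) = -42 + 7*0 = -42 + 0 = -42)
x(l) = -4*l**2
(x(m(7, -1)) + 4226)*(388 - 4882) = (-4*(-42)**2 + 4226)*(388 - 4882) = (-4*1764 + 4226)*(-4494) = (-7056 + 4226)*(-4494) = -2830*(-4494) = 12718020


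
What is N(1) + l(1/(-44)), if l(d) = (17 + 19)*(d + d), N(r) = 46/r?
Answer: 488/11 ≈ 44.364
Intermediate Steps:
l(d) = 72*d (l(d) = 36*(2*d) = 72*d)
N(1) + l(1/(-44)) = 46/1 + 72/(-44) = 46*1 + 72*(-1/44) = 46 - 18/11 = 488/11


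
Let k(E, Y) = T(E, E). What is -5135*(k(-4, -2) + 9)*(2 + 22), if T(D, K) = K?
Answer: -616200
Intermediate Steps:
k(E, Y) = E
-5135*(k(-4, -2) + 9)*(2 + 22) = -5135*(-4 + 9)*(2 + 22) = -25675*24 = -5135*120 = -616200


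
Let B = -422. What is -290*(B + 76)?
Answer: 100340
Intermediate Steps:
-290*(B + 76) = -290*(-422 + 76) = -290*(-346) = 100340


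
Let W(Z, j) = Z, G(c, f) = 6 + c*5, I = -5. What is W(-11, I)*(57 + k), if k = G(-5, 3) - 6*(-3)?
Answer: -616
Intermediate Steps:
G(c, f) = 6 + 5*c
k = -1 (k = (6 + 5*(-5)) - 6*(-3) = (6 - 25) + 18 = -19 + 18 = -1)
W(-11, I)*(57 + k) = -11*(57 - 1) = -11*56 = -616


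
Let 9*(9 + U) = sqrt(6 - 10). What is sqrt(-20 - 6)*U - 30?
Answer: -30 - I*sqrt(26)*(81 - 2*I)/9 ≈ -31.133 - 45.891*I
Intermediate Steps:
U = -9 + 2*I/9 (U = -9 + sqrt(6 - 10)/9 = -9 + sqrt(-4)/9 = -9 + (2*I)/9 = -9 + 2*I/9 ≈ -9.0 + 0.22222*I)
sqrt(-20 - 6)*U - 30 = sqrt(-20 - 6)*(-9 + 2*I/9) - 30 = sqrt(-26)*(-9 + 2*I/9) - 30 = (I*sqrt(26))*(-9 + 2*I/9) - 30 = I*sqrt(26)*(-9 + 2*I/9) - 30 = -30 + I*sqrt(26)*(-9 + 2*I/9)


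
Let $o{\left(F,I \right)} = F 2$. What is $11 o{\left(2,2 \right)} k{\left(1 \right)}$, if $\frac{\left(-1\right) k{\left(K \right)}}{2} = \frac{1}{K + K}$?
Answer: $-44$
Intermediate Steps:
$k{\left(K \right)} = - \frac{1}{K}$ ($k{\left(K \right)} = - \frac{2}{K + K} = - \frac{2}{2 K} = - 2 \frac{1}{2 K} = - \frac{1}{K}$)
$o{\left(F,I \right)} = 2 F$
$11 o{\left(2,2 \right)} k{\left(1 \right)} = 11 \cdot 2 \cdot 2 \left(- 1^{-1}\right) = 11 \cdot 4 \left(\left(-1\right) 1\right) = 44 \left(-1\right) = -44$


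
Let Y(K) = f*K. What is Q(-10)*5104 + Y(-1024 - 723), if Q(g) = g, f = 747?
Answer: -1356049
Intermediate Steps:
Y(K) = 747*K
Q(-10)*5104 + Y(-1024 - 723) = -10*5104 + 747*(-1024 - 723) = -51040 + 747*(-1747) = -51040 - 1305009 = -1356049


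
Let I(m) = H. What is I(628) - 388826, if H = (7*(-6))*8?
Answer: -389162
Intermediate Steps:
H = -336 (H = -42*8 = -336)
I(m) = -336
I(628) - 388826 = -336 - 388826 = -389162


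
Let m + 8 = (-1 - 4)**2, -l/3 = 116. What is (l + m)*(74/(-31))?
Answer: 24494/31 ≈ 790.13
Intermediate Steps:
l = -348 (l = -3*116 = -348)
m = 17 (m = -8 + (-1 - 4)**2 = -8 + (-5)**2 = -8 + 25 = 17)
(l + m)*(74/(-31)) = (-348 + 17)*(74/(-31)) = -24494*(-1)/31 = -331*(-74/31) = 24494/31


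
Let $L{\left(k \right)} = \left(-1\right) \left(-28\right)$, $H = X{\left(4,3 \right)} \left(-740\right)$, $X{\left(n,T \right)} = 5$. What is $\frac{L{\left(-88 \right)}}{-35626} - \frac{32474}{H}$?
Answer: $\frac{289203781}{32954050} \approx 8.776$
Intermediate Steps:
$H = -3700$ ($H = 5 \left(-740\right) = -3700$)
$L{\left(k \right)} = 28$
$\frac{L{\left(-88 \right)}}{-35626} - \frac{32474}{H} = \frac{28}{-35626} - \frac{32474}{-3700} = 28 \left(- \frac{1}{35626}\right) - - \frac{16237}{1850} = - \frac{14}{17813} + \frac{16237}{1850} = \frac{289203781}{32954050}$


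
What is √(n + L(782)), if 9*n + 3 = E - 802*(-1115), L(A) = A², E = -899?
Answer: 2*√1599261/3 ≈ 843.08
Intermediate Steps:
n = 297776/3 (n = -⅓ + (-899 - 802*(-1115))/9 = -⅓ + (-899 + 894230)/9 = -⅓ + (⅑)*893331 = -⅓ + 99259 = 297776/3 ≈ 99259.)
√(n + L(782)) = √(297776/3 + 782²) = √(297776/3 + 611524) = √(2132348/3) = 2*√1599261/3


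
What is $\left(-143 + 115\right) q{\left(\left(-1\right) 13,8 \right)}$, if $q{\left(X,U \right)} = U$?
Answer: $-224$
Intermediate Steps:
$\left(-143 + 115\right) q{\left(\left(-1\right) 13,8 \right)} = \left(-143 + 115\right) 8 = \left(-28\right) 8 = -224$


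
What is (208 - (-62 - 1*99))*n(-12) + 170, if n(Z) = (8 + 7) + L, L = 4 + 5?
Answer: 9026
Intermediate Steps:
L = 9
n(Z) = 24 (n(Z) = (8 + 7) + 9 = 15 + 9 = 24)
(208 - (-62 - 1*99))*n(-12) + 170 = (208 - (-62 - 1*99))*24 + 170 = (208 - (-62 - 99))*24 + 170 = (208 - 1*(-161))*24 + 170 = (208 + 161)*24 + 170 = 369*24 + 170 = 8856 + 170 = 9026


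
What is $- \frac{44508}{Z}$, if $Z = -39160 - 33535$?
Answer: $\frac{44508}{72695} \approx 0.61226$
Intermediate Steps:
$Z = -72695$ ($Z = -39160 - 33535 = -72695$)
$- \frac{44508}{Z} = - \frac{44508}{-72695} = \left(-44508\right) \left(- \frac{1}{72695}\right) = \frac{44508}{72695}$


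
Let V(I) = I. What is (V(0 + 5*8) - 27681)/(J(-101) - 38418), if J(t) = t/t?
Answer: 27641/38417 ≈ 0.71950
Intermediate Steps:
J(t) = 1
(V(0 + 5*8) - 27681)/(J(-101) - 38418) = ((0 + 5*8) - 27681)/(1 - 38418) = ((0 + 40) - 27681)/(-38417) = (40 - 27681)*(-1/38417) = -27641*(-1/38417) = 27641/38417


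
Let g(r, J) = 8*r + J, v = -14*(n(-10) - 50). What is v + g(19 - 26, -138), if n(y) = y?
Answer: 646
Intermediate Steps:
v = 840 (v = -14*(-10 - 50) = -14*(-60) = 840)
g(r, J) = J + 8*r
v + g(19 - 26, -138) = 840 + (-138 + 8*(19 - 26)) = 840 + (-138 + 8*(-7)) = 840 + (-138 - 56) = 840 - 194 = 646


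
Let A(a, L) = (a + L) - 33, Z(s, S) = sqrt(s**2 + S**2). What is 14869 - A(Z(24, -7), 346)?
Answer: 14531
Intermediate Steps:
Z(s, S) = sqrt(S**2 + s**2)
A(a, L) = -33 + L + a (A(a, L) = (L + a) - 33 = -33 + L + a)
14869 - A(Z(24, -7), 346) = 14869 - (-33 + 346 + sqrt((-7)**2 + 24**2)) = 14869 - (-33 + 346 + sqrt(49 + 576)) = 14869 - (-33 + 346 + sqrt(625)) = 14869 - (-33 + 346 + 25) = 14869 - 1*338 = 14869 - 338 = 14531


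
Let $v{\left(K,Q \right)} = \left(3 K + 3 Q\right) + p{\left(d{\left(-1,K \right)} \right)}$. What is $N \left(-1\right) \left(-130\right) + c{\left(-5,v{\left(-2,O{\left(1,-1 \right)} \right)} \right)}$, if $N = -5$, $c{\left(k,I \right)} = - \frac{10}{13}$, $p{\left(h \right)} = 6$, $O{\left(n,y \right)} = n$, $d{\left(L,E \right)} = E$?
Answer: $- \frac{8460}{13} \approx -650.77$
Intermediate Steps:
$v{\left(K,Q \right)} = 6 + 3 K + 3 Q$ ($v{\left(K,Q \right)} = \left(3 K + 3 Q\right) + 6 = 6 + 3 K + 3 Q$)
$c{\left(k,I \right)} = - \frac{10}{13}$ ($c{\left(k,I \right)} = \left(-10\right) \frac{1}{13} = - \frac{10}{13}$)
$N \left(-1\right) \left(-130\right) + c{\left(-5,v{\left(-2,O{\left(1,-1 \right)} \right)} \right)} = \left(-5\right) \left(-1\right) \left(-130\right) - \frac{10}{13} = 5 \left(-130\right) - \frac{10}{13} = -650 - \frac{10}{13} = - \frac{8460}{13}$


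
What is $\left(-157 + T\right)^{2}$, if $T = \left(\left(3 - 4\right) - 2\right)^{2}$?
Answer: $21904$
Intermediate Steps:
$T = 9$ ($T = \left(\left(3 - 4\right) - 2\right)^{2} = \left(-1 - 2\right)^{2} = \left(-3\right)^{2} = 9$)
$\left(-157 + T\right)^{2} = \left(-157 + 9\right)^{2} = \left(-148\right)^{2} = 21904$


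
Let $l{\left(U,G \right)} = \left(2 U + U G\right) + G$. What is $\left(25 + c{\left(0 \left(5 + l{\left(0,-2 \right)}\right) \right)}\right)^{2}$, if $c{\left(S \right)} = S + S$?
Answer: $625$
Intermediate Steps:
$l{\left(U,G \right)} = G + 2 U + G U$ ($l{\left(U,G \right)} = \left(2 U + G U\right) + G = G + 2 U + G U$)
$c{\left(S \right)} = 2 S$
$\left(25 + c{\left(0 \left(5 + l{\left(0,-2 \right)}\right) \right)}\right)^{2} = \left(25 + 2 \cdot 0 \left(5 - 2\right)\right)^{2} = \left(25 + 2 \cdot 0 \cdot 3\right)^{2} = \left(25 + 2 \cdot 0\right)^{2} = \left(25 + 0\right)^{2} = 25^{2} = 625$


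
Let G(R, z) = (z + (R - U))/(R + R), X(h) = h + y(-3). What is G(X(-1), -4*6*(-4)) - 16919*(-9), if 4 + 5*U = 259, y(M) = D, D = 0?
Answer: 152249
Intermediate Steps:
y(M) = 0
U = 51 (U = -⅘ + (⅕)*259 = -⅘ + 259/5 = 51)
X(h) = h (X(h) = h + 0 = h)
G(R, z) = (-51 + R + z)/(2*R) (G(R, z) = (z + (R - 1*51))/(R + R) = (z + (R - 51))/((2*R)) = (z + (-51 + R))*(1/(2*R)) = (-51 + R + z)*(1/(2*R)) = (-51 + R + z)/(2*R))
G(X(-1), -4*6*(-4)) - 16919*(-9) = (½)*(-51 - 1 - 4*6*(-4))/(-1) - 16919*(-9) = (½)*(-1)*(-51 - 1 - 24*(-4)) + 152271 = (½)*(-1)*(-51 - 1 + 96) + 152271 = (½)*(-1)*44 + 152271 = -22 + 152271 = 152249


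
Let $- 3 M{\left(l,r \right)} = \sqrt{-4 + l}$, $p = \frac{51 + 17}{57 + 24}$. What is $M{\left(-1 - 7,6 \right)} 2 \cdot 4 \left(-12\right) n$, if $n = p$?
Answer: $\frac{4352 i \sqrt{3}}{81} \approx 93.06 i$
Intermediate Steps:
$p = \frac{68}{81} \approx 0.83951$
$M{\left(l,r \right)} = - \frac{\sqrt{-4 + l}}{3}$
$n = \frac{68}{81} \approx 0.83951$
$M{\left(-1 - 7,6 \right)} 2 \cdot 4 \left(-12\right) n = - \frac{\sqrt{-4 - 8}}{3} \cdot 2 \cdot 4 \left(-12\right) \frac{68}{81} = - \frac{\sqrt{-4 - 8}}{3} \cdot 8 \left(-12\right) \frac{68}{81} = - \frac{\sqrt{-4 - 8}}{3} \left(-96\right) \frac{68}{81} = - \frac{\sqrt{-12}}{3} \left(-96\right) \frac{68}{81} = - \frac{2 i \sqrt{3}}{3} \left(-96\right) \frac{68}{81} = 64 i \sqrt{3} \cdot \frac{68}{81} = \frac{4352 i \sqrt{3}}{81}$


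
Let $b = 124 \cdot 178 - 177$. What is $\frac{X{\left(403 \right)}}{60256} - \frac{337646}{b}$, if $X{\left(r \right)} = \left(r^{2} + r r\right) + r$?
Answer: $- \frac{49161649}{4904480} \approx -10.024$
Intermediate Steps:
$b = 21895$ ($b = 22072 - 177 = 21895$)
$X{\left(r \right)} = r + 2 r^{2}$ ($X{\left(r \right)} = \left(r^{2} + r^{2}\right) + r = 2 r^{2} + r = r + 2 r^{2}$)
$\frac{X{\left(403 \right)}}{60256} - \frac{337646}{b} = \frac{403 \left(1 + 2 \cdot 403\right)}{60256} - \frac{337646}{21895} = 403 \left(1 + 806\right) \frac{1}{60256} - \frac{337646}{21895} = 403 \cdot 807 \cdot \frac{1}{60256} - \frac{337646}{21895} = 325221 \cdot \frac{1}{60256} - \frac{337646}{21895} = \frac{1209}{224} - \frac{337646}{21895} = - \frac{49161649}{4904480}$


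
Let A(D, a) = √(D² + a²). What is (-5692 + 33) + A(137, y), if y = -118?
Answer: -5659 + √32693 ≈ -5478.2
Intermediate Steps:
(-5692 + 33) + A(137, y) = (-5692 + 33) + √(137² + (-118)²) = -5659 + √(18769 + 13924) = -5659 + √32693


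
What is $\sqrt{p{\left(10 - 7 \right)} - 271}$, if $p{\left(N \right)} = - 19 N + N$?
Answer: $5 i \sqrt{13} \approx 18.028 i$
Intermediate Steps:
$p{\left(N \right)} = - 18 N$
$\sqrt{p{\left(10 - 7 \right)} - 271} = \sqrt{- 18 \left(10 - 7\right) - 271} = \sqrt{\left(-18\right) 3 - 271} = \sqrt{-54 - 271} = \sqrt{-325} = 5 i \sqrt{13}$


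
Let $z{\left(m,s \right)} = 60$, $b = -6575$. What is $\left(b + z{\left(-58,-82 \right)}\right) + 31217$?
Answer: $24702$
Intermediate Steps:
$\left(b + z{\left(-58,-82 \right)}\right) + 31217 = \left(-6575 + 60\right) + 31217 = -6515 + 31217 = 24702$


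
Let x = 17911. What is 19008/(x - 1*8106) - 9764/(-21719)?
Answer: 13745156/5755535 ≈ 2.3882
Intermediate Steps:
19008/(x - 1*8106) - 9764/(-21719) = 19008/(17911 - 1*8106) - 9764/(-21719) = 19008/(17911 - 8106) - 9764*(-1/21719) = 19008/9805 + 9764/21719 = 13745156/5755535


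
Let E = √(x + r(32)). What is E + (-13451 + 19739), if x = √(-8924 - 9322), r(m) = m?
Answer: 6288 + √(32 + I*√18246) ≈ 6297.2 + 7.3081*I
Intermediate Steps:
x = I*√18246 (x = √(-18246) = I*√18246 ≈ 135.08*I)
E = √(32 + I*√18246) (E = √(I*√18246 + 32) = √(32 + I*√18246) ≈ 9.2417 + 7.3081*I)
E + (-13451 + 19739) = √(32 + I*√18246) + (-13451 + 19739) = √(32 + I*√18246) + 6288 = 6288 + √(32 + I*√18246)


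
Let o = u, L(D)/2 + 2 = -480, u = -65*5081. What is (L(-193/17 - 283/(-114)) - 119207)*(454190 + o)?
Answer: -14892191175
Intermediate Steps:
u = -330265
L(D) = -964 (L(D) = -4 + 2*(-480) = -4 - 960 = -964)
o = -330265
(L(-193/17 - 283/(-114)) - 119207)*(454190 + o) = (-964 - 119207)*(454190 - 330265) = -120171*123925 = -14892191175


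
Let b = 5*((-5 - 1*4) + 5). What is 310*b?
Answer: -6200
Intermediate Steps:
b = -20 (b = 5*((-5 - 4) + 5) = 5*(-9 + 5) = 5*(-4) = -20)
310*b = 310*(-20) = -6200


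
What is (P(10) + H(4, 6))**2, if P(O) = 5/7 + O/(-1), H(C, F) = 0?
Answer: 4225/49 ≈ 86.224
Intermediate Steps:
P(O) = 5/7 - O (P(O) = 5*(1/7) + O*(-1) = 5/7 - O)
(P(10) + H(4, 6))**2 = ((5/7 - 1*10) + 0)**2 = ((5/7 - 10) + 0)**2 = (-65/7 + 0)**2 = (-65/7)**2 = 4225/49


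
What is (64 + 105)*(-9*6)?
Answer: -9126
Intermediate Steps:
(64 + 105)*(-9*6) = 169*(-54) = -9126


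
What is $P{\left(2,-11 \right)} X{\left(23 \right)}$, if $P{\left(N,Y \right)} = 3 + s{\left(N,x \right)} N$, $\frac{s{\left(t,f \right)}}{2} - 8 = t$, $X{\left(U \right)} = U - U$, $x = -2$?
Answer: $0$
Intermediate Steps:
$X{\left(U \right)} = 0$
$s{\left(t,f \right)} = 16 + 2 t$
$P{\left(N,Y \right)} = 3 + N \left(16 + 2 N\right)$ ($P{\left(N,Y \right)} = 3 + \left(16 + 2 N\right) N = 3 + N \left(16 + 2 N\right)$)
$P{\left(2,-11 \right)} X{\left(23 \right)} = \left(3 + 2 \cdot 2 \left(8 + 2\right)\right) 0 = \left(3 + 2 \cdot 2 \cdot 10\right) 0 = \left(3 + 40\right) 0 = 43 \cdot 0 = 0$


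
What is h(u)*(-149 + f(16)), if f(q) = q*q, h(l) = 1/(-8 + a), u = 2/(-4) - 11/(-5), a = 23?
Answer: 107/15 ≈ 7.1333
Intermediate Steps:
u = 17/10 (u = 2*(-1/4) - 11*(-1/5) = -1/2 + 11/5 = 17/10 ≈ 1.7000)
h(l) = 1/15 (h(l) = 1/(-8 + 23) = 1/15)
f(q) = q**2
h(u)*(-149 + f(16)) = (-149 + 16**2)/15 = (-149 + 256)/15 = (1/15)*107 = 107/15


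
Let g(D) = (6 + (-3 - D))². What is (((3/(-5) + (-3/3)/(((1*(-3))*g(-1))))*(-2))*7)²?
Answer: 946729/14400 ≈ 65.745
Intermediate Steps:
g(D) = (3 - D)²
(((3/(-5) + (-3/3)/(((1*(-3))*g(-1))))*(-2))*7)² = (((3/(-5) + (-3/3)/(((1*(-3))*(-3 - 1)²)))*(-2))*7)² = (((3*(-⅕) + (-3*⅓)/((-3*(-4)²)))*(-2))*7)² = (((-⅗ - 1/((-3*16)))*(-2))*7)² = (((-⅗ - 1/(-48))*(-2))*7)² = (((-⅗ - 1*(-1/48))*(-2))*7)² = (((-⅗ + 1/48)*(-2))*7)² = (-139/240*(-2)*7)² = ((139/120)*7)² = (973/120)² = 946729/14400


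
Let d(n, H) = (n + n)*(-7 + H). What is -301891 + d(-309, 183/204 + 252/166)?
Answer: -843940409/2822 ≈ -2.9906e+5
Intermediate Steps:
d(n, H) = 2*n*(-7 + H) (d(n, H) = (2*n)*(-7 + H) = 2*n*(-7 + H))
-301891 + d(-309, 183/204 + 252/166) = -301891 + 2*(-309)*(-7 + (183/204 + 252/166)) = -301891 + 2*(-309)*(-7 + (183*(1/204) + 252*(1/166))) = -301891 + 2*(-309)*(-7 + (61/68 + 126/83)) = -301891 + 2*(-309)*(-7 + 13631/5644) = -301891 + 2*(-309)*(-25877/5644) = -301891 + 7995993/2822 = -843940409/2822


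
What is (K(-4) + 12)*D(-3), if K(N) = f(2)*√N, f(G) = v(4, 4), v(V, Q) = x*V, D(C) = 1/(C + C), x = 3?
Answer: -2 - 4*I ≈ -2.0 - 4.0*I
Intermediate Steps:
D(C) = 1/(2*C)
v(V, Q) = 3*V
f(G) = 12 (f(G) = 3*4 = 12)
K(N) = 12*√N
(K(-4) + 12)*D(-3) = (12*√(-4) + 12)*((½)/(-3)) = (12*(2*I) + 12)*((½)*(-⅓)) = (24*I + 12)*(-⅙) = (12 + 24*I)*(-⅙) = -2 - 4*I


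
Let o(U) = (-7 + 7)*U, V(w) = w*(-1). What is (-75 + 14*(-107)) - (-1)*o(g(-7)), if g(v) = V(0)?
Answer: -1573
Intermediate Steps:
V(w) = -w
g(v) = 0 (g(v) = -1*0 = 0)
o(U) = 0 (o(U) = 0*U = 0)
(-75 + 14*(-107)) - (-1)*o(g(-7)) = (-75 + 14*(-107)) - (-1)*0 = (-75 - 1498) - 1*0 = -1573 + 0 = -1573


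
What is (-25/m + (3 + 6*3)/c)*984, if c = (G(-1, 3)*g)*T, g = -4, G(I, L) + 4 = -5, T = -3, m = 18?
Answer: -1558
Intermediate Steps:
G(I, L) = -9 (G(I, L) = -4 - 5 = -9)
c = -108 (c = -9*(-4)*(-3) = 36*(-3) = -108)
(-25/m + (3 + 6*3)/c)*984 = (-25/18 + (3 + 6*3)/(-108))*984 = (-25*1/18 + (3 + 18)*(-1/108))*984 = (-25/18 + 21*(-1/108))*984 = (-25/18 - 7/36)*984 = -19/12*984 = -1558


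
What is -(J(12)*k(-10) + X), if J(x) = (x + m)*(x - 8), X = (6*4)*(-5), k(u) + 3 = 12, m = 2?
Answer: -384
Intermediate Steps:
k(u) = 9 (k(u) = -3 + 12 = 9)
X = -120 (X = 24*(-5) = -120)
J(x) = (-8 + x)*(2 + x) (J(x) = (x + 2)*(x - 8) = (2 + x)*(-8 + x) = (-8 + x)*(2 + x))
-(J(12)*k(-10) + X) = -((-16 + 12² - 6*12)*9 - 120) = -((-16 + 144 - 72)*9 - 120) = -(56*9 - 120) = -(504 - 120) = -1*384 = -384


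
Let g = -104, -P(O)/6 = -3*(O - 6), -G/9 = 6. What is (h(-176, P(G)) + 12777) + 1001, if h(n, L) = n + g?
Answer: 13498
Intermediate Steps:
G = -54 (G = -9*6 = -54)
P(O) = -108 + 18*O (P(O) = -(-18)*(O - 6) = -(-18)*(-6 + O) = -6*(18 - 3*O) = -108 + 18*O)
h(n, L) = -104 + n (h(n, L) = n - 104 = -104 + n)
(h(-176, P(G)) + 12777) + 1001 = ((-104 - 176) + 12777) + 1001 = (-280 + 12777) + 1001 = 12497 + 1001 = 13498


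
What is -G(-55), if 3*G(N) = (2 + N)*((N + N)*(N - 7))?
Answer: 361460/3 ≈ 1.2049e+5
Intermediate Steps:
G(N) = 2*N*(-7 + N)*(2 + N)/3 (G(N) = ((2 + N)*((N + N)*(N - 7)))/3 = ((2 + N)*((2*N)*(-7 + N)))/3 = ((2 + N)*(2*N*(-7 + N)))/3 = (2*N*(-7 + N)*(2 + N))/3 = 2*N*(-7 + N)*(2 + N)/3)
-G(-55) = -2*(-55)*(-14 + (-55)² - 5*(-55))/3 = -2*(-55)*(-14 + 3025 + 275)/3 = -2*(-55)*3286/3 = -1*(-361460/3) = 361460/3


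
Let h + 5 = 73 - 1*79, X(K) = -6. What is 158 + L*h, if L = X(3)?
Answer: 224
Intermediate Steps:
L = -6
h = -11 (h = -5 + (73 - 1*79) = -5 + (73 - 79) = -5 - 6 = -11)
158 + L*h = 158 - 6*(-11) = 158 + 66 = 224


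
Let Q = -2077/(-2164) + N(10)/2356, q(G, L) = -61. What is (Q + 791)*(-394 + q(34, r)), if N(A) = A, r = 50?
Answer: -459292560545/1274596 ≈ -3.6034e+5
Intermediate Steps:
Q = 1228763/1274596 (Q = -2077/(-2164) + 10/2356 = -2077*(-1/2164) + 10*(1/2356) = 2077/2164 + 5/1178 = 1228763/1274596 ≈ 0.96404)
(Q + 791)*(-394 + q(34, r)) = (1228763/1274596 + 791)*(-394 - 61) = (1009434199/1274596)*(-455) = -459292560545/1274596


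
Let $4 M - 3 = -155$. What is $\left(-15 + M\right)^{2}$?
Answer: $2809$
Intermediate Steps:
$M = -38$ ($M = \frac{3}{4} + \frac{1}{4} \left(-155\right) = \frac{3}{4} - \frac{155}{4} = -38$)
$\left(-15 + M\right)^{2} = \left(-15 - 38\right)^{2} = \left(-53\right)^{2} = 2809$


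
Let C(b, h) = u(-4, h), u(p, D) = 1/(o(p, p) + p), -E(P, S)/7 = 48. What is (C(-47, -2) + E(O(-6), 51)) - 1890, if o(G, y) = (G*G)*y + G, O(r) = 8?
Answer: -160273/72 ≈ -2226.0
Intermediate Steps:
o(G, y) = G + y*G² (o(G, y) = G²*y + G = y*G² + G = G + y*G²)
E(P, S) = -336 (E(P, S) = -7*48 = -336)
u(p, D) = 1/(p + p*(1 + p²)) (u(p, D) = 1/(p*(1 + p*p) + p) = 1/(p*(1 + p²) + p) = 1/(p + p*(1 + p²)))
C(b, h) = -1/72 (C(b, h) = 1/((-4)*(2 + (-4)²)) = -1/(4*(2 + 16)) = -¼/18 = -¼*1/18 = -1/72)
(C(-47, -2) + E(O(-6), 51)) - 1890 = (-1/72 - 336) - 1890 = -24193/72 - 1890 = -160273/72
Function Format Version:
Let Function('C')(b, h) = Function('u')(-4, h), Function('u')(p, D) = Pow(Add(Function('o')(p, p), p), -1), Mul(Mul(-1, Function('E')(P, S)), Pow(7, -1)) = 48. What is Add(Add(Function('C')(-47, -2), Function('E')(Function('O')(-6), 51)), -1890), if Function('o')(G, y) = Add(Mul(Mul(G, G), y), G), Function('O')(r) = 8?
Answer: Rational(-160273, 72) ≈ -2226.0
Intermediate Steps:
Function('o')(G, y) = Add(G, Mul(y, Pow(G, 2))) (Function('o')(G, y) = Add(Mul(Pow(G, 2), y), G) = Add(Mul(y, Pow(G, 2)), G) = Add(G, Mul(y, Pow(G, 2))))
Function('E')(P, S) = -336 (Function('E')(P, S) = Mul(-7, 48) = -336)
Function('u')(p, D) = Pow(Add(p, Mul(p, Add(1, Pow(p, 2)))), -1) (Function('u')(p, D) = Pow(Add(Mul(p, Add(1, Mul(p, p))), p), -1) = Pow(Add(Mul(p, Add(1, Pow(p, 2))), p), -1) = Pow(Add(p, Mul(p, Add(1, Pow(p, 2)))), -1))
Function('C')(b, h) = Rational(-1, 72) (Function('C')(b, h) = Mul(Pow(-4, -1), Pow(Add(2, Pow(-4, 2)), -1)) = Mul(Rational(-1, 4), Pow(Add(2, 16), -1)) = Mul(Rational(-1, 4), Pow(18, -1)) = Mul(Rational(-1, 4), Rational(1, 18)) = Rational(-1, 72))
Add(Add(Function('C')(-47, -2), Function('E')(Function('O')(-6), 51)), -1890) = Add(Add(Rational(-1, 72), -336), -1890) = Add(Rational(-24193, 72), -1890) = Rational(-160273, 72)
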